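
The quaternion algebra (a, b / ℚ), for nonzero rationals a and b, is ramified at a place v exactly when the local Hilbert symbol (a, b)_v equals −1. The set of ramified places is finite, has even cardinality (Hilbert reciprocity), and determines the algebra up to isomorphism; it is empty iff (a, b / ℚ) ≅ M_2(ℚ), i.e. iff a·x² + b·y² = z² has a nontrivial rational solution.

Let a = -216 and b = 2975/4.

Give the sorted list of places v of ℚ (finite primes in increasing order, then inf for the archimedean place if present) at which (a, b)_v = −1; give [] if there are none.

[3, 17]

Mod squares: a ≡ -6, b ≡ 119. Check v ∈ {∞, 2, 3, 5, 7, 17}.
v=3: a=3^3·(≡1), b=3^0·(≡2) mod 3; (1|3)=+1, (2|3)=-1; (−1)^{3·0·1}·(+1)^0·(-1)^3 = -1.
v=∞: -6 < 0 and 119 > 0  ⇒  (a,b)_∞ = +1.
v=17: a=17^0·(≡5), b=17^1·(≡14) mod 17; (5|17)=-1, (14|17)=-1; (−1)^{0·1·8}·(-1)^1·(-1)^0 = -1.
v=7: a=7^0·(≡1), b=7^1·(≡3) mod 7; (1|7)=+1, (3|7)=-1; (−1)^{0·1·3}·(+1)^1·(-1)^0 = +1.
v=5: a=5^0·(≡4), b=5^2·(≡1) mod 5; (4|5)=+1, (1|5)=+1; (−1)^{0·2·2}·(+1)^2·(+1)^0 = +1.
v=2: v_2(a)=3, v_2(b)=-2; units ≡ 5, 7 (mod 8); ε·ε+αω+βω = 0·1+3·0+-2·1 ≡ 0  ⇒  (a,b)_2 = +1.
Ram(-6, 119) = {3, 17}; no ℚ_3-point on the conic.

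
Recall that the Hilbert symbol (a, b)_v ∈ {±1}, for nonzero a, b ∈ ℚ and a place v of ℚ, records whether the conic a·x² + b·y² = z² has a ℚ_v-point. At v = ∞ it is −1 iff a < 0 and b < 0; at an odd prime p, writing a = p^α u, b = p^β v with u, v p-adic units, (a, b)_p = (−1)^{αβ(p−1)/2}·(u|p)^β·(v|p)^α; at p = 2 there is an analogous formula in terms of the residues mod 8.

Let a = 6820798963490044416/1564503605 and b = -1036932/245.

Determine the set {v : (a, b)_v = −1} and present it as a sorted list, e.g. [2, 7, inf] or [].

[2, 5, 17, 23]

Mod squares: a ≡ 11730, b ≡ -4485. Check v ∈ {∞, 2, 3, 5, 7, 13, 17, 19, 23}.
v=5: a=5^-1·(≡1), b=5^-1·(≡2) mod 5; (1|5)=+1, (2|5)=-1; (−1)^{-1·-1·2}·(+1)^-1·(-1)^-1 = -1.
v=23: a=23^3·(≡12), b=23^1·(≡12) mod 23; (12|23)=+1, (12|23)=+1; (−1)^{3·1·11}·(+1)^1·(+1)^3 = -1.
v=2: v_2(a)=9, v_2(b)=2; units ≡ 1, 3 (mod 8); ε·ε+αω+βω = 0·1+9·1+2·0 ≡ 1  ⇒  (a,b)_2 = -1.
v=3: a=3^3·(≡1), b=3^1·(≡2) mod 3; (1|3)=+1, (2|3)=-1; (−1)^{3·1·1}·(+1)^1·(-1)^3 = +1.
v=13: a=13^4·(≡1), b=13^1·(≡11) mod 13; (1|13)=+1, (11|13)=-1; (−1)^{4·1·6}·(+1)^1·(-1)^4 = +1.
v=7: a=7^-4·(≡3), b=7^-2·(≡4) mod 7; (3|7)=-1, (4|7)=+1; (−1)^{-4·-2·3}·(-1)^-2·(+1)^-4 = +1.
v=19: a=19^-4·(≡11), b=19^0·(≡13) mod 19; (11|19)=+1, (13|19)=-1; (−1)^{-4·0·9}·(+1)^0·(-1)^-4 = +1.
v=∞: 11730 > 0 and -4485 < 0  ⇒  (a,b)_∞ = +1.
v=17: a=17^5·(≡5), b=17^2·(≡12) mod 17; (5|17)=-1, (12|17)=-1; (−1)^{5·2·8}·(-1)^2·(-1)^5 = -1.
(11730, -4485 / ℚ) ramifies at {2, 5, 17, 23}: a division algebra.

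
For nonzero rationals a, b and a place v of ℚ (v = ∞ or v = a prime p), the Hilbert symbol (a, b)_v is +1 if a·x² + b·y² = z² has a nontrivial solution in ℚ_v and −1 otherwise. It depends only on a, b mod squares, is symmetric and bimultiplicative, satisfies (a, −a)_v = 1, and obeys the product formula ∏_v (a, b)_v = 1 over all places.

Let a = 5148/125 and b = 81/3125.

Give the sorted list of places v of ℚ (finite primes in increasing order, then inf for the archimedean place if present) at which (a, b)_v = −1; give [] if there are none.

(a, b) ≡ (715, 5) mod (ℚ^×)²; places V = {2, 3, 5, 11, 13, ∞}.
(a,b)_5: α=-3, u≡3; β=-5, v≡1 (mod 5); (3|5)=-1, (1|5)=+1; sign (−1)^0·-1^-5·+1^-3 = -1.
(a,b)_∞: sgn(715)=+, sgn(5)=+, so +1.
(a,b)_11: α=1, u≡7; β=0, v≡4 (mod 11); (7|11)=-1, (4|11)=+1; sign (−1)^0·-1^0·+1^1 = +1.
(a,b)_2: α=2, β=0; u≡3, v≡5 (mod 8); ε(u)ε(v)=1·0, αω(v)=2·1, βω(u)=0·1; sum ≡ 0  ⇒  +1.
(a,b)_13: α=1, u≡4; β=0, v≡11 (mod 13); (4|13)=+1, (11|13)=-1; sign (−1)^0·+1^0·-1^1 = -1.
(a,b)_3: α=2, u≡1; β=4, v≡2 (mod 3); (1|3)=+1, (2|3)=-1; sign (−1)^0·+1^4·-1^2 = +1.
|Ram(715, 5)| = 2, even; anisotropic at {5, 13}.

[5, 13]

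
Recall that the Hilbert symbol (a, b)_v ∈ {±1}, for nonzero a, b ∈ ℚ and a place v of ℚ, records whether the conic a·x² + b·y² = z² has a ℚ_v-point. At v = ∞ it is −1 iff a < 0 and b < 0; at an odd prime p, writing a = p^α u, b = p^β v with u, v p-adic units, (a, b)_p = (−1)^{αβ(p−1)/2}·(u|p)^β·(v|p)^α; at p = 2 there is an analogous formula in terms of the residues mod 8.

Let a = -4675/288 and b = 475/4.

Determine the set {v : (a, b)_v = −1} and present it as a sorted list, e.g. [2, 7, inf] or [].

Mod squares: a ≡ -374, b ≡ 19. Check v ∈ {∞, 2, 3, 5, 11, 17, 19}.
v=3: a=3^-2·(≡1), b=3^0·(≡1) mod 3; (1|3)=+1, (1|3)=+1; (−1)^{-2·0·1}·(+1)^0·(+1)^-2 = +1.
v=11: a=11^1·(≡2), b=11^0·(≡6) mod 11; (2|11)=-1, (6|11)=-1; (−1)^{1·0·5}·(-1)^0·(-1)^1 = -1.
v=∞: -374 < 0 and 19 > 0  ⇒  (a,b)_∞ = +1.
v=19: a=19^0·(≡6), b=19^1·(≡11) mod 19; (6|19)=+1, (11|19)=+1; (−1)^{0·1·9}·(+1)^1·(+1)^0 = +1.
v=5: a=5^2·(≡1), b=5^2·(≡1) mod 5; (1|5)=+1, (1|5)=+1; (−1)^{2·2·2}·(+1)^2·(+1)^2 = +1.
v=17: a=17^1·(≡3), b=17^0·(≡4) mod 17; (3|17)=-1, (4|17)=+1; (−1)^{1·0·8}·(-1)^0·(+1)^1 = +1.
v=2: v_2(a)=-5, v_2(b)=-2; units ≡ 5, 3 (mod 8); ε·ε+αω+βω = 0·1+-5·1+-2·1 ≡ 1  ⇒  (a,b)_2 = -1.
(-374, 19 / ℚ) ramifies at {2, 11}: a division algebra.

[2, 11]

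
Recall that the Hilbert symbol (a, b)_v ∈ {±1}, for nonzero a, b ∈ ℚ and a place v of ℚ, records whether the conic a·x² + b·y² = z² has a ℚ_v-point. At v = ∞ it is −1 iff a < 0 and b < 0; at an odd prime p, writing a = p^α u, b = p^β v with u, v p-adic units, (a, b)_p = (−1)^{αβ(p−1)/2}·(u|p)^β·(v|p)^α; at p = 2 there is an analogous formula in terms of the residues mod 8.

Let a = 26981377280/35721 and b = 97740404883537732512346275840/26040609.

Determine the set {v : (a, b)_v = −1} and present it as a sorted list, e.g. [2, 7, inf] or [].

[5, 17, 19, 29]

Mod squares: a ≡ 623645, b ≡ 63365. Check v ∈ {∞, 2, 3, 5, 7, 11, 13, 17, 19, 23, 29}.
v=29: a=29^1·(≡5), b=29^3·(≡15) mod 29; (5|29)=+1, (15|29)=-1; (−1)^{1·3·14}·(+1)^3·(-1)^1 = -1.
v=2: v_2(a)=8, v_2(b)=24; units ≡ 5, 5 (mod 8); ε·ε+αω+βω = 0·0+8·1+24·1 ≡ 0  ⇒  (a,b)_2 = +1.
v=23: a=23^1·(≡22), b=23^3·(≡2) mod 23; (22|23)=-1, (2|23)=+1; (−1)^{1·3·11}·(-1)^3·(+1)^1 = +1.
v=5: a=5^1·(≡1), b=5^1·(≡2) mod 5; (1|5)=+1, (2|5)=-1; (−1)^{1·1·2}·(+1)^1·(-1)^1 = -1.
v=13: a=13^2·(≡12), b=13^2·(≡10) mod 13; (12|13)=+1, (10|13)=+1; (−1)^{2·2·6}·(+1)^2·(+1)^2 = +1.
v=3: a=3^-6·(≡2), b=3^-12·(≡2) mod 3; (2|3)=-1, (2|3)=-1; (−1)^{-6·-12·1}·(-1)^-12·(-1)^-6 = +1.
v=19: a=19^0·(≡8), b=19^1·(≡18) mod 19; (8|19)=-1, (18|19)=-1; (−1)^{0·1·9}·(-1)^1·(-1)^0 = -1.
v=∞: 623645 > 0 and 63365 > 0  ⇒  (a,b)_∞ = +1.
v=11: a=11^1·(≡3), b=11^4·(≡1) mod 11; (3|11)=+1, (1|11)=+1; (−1)^{1·4·5}·(+1)^4·(+1)^1 = +1.
v=7: a=7^-2·(≡4), b=7^-2·(≡1) mod 7; (4|7)=+1, (1|7)=+1; (−1)^{-2·-2·3}·(+1)^-2·(+1)^-2 = +1.
v=17: a=17^1·(≡13), b=17^4·(≡14) mod 17; (13|17)=+1, (14|17)=-1; (−1)^{1·4·8}·(+1)^4·(-1)^1 = -1.
Ram(623645, 63365) = {5, 17, 19, 29}; no ℚ_5-point on the conic.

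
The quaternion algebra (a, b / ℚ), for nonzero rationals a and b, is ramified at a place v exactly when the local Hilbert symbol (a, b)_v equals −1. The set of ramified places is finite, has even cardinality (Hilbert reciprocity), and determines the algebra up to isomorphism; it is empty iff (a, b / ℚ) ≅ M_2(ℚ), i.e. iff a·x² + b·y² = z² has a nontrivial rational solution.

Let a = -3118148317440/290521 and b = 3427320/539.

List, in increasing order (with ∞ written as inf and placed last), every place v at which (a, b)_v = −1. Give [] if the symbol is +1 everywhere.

Mod squares: a ≡ -65, b ≡ 330. Check v ∈ {∞, 2, 3, 5, 7, 11, 13}.
v=5: a=5^1·(≡2), b=5^1·(≡1) mod 5; (2|5)=-1, (1|5)=+1; (−1)^{1·1·2}·(-1)^1·(+1)^1 = -1.
v=3: a=3^8·(≡1), b=3^1·(≡2) mod 3; (1|3)=+1, (2|3)=-1; (−1)^{8·1·1}·(+1)^1·(-1)^8 = +1.
v=∞: -65 < 0 and 330 > 0  ⇒  (a,b)_∞ = +1.
v=11: a=11^-2·(≡3), b=11^-1·(≡10) mod 11; (3|11)=+1, (10|11)=-1; (−1)^{-2·-1·5}·(+1)^-1·(-1)^-2 = +1.
v=2: v_2(a)=8, v_2(b)=3; units ≡ 7, 5 (mod 8); ε·ε+αω+βω = 1·0+8·1+3·0 ≡ 0  ⇒  (a,b)_2 = +1.
v=7: a=7^-4·(≡6), b=7^-2·(≡2) mod 7; (6|7)=-1, (2|7)=+1; (−1)^{-4·-2·3}·(-1)^-2·(+1)^-4 = +1.
v=13: a=13^5·(≡5), b=13^4·(≡7) mod 13; (5|13)=-1, (7|13)=-1; (−1)^{5·4·6}·(-1)^4·(-1)^5 = -1.
|Ram(-65, 330)| = 2, even; anisotropic at {5, 13}.

[5, 13]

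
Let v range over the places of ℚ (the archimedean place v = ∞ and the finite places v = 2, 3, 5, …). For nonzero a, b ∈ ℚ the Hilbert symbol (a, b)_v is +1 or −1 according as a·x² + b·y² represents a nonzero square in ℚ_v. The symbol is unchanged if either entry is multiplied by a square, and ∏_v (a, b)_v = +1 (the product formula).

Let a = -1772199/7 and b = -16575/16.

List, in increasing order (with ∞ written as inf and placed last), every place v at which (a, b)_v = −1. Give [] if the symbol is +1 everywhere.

[3, 11, 17, inf]

(a, b) ≡ (-17017, -663) mod (ℚ^×)²; places V = {2, 3, 5, 7, 11, 13, 17, ∞}.
(a,b)_17: α=1, u≡2; β=1, v≡6 (mod 17); (2|17)=+1, (6|17)=-1; sign (−1)^0·+1^1·-1^1 = -1.
(a,b)_11: α=1, u≡9; β=0, v≡7 (mod 11); (9|11)=+1, (7|11)=-1; sign (−1)^0·+1^0·-1^1 = -1.
(a,b)_3: α=6, u≡2; β=1, v≡1 (mod 3); (2|3)=-1, (1|3)=+1; sign (−1)^0·-1^1·+1^6 = -1.
(a,b)_∞: sgn(-17017)=−, sgn(-663)=−, so -1.
(a,b)_7: α=-1, u≡5; β=0, v≡4 (mod 7); (5|7)=-1, (4|7)=+1; sign (−1)^0·-1^0·+1^-1 = +1.
(a,b)_13: α=1, u≡3; β=1, v≡4 (mod 13); (3|13)=+1, (4|13)=+1; sign (−1)^0·+1^1·+1^1 = +1.
(a,b)_2: α=0, β=-4; u≡7, v≡1 (mod 8); ε(u)ε(v)=1·0, αω(v)=0·0, βω(u)=-4·0; sum ≡ 0  ⇒  +1.
(a,b)_5: α=0, u≡3; β=2, v≡2 (mod 5); (3|5)=-1, (2|5)=-1; sign (−1)^0·-1^2·-1^0 = +1.
|Ram(-17017, -663)| = 4, even; anisotropic at {3, 11, 17, ∞}.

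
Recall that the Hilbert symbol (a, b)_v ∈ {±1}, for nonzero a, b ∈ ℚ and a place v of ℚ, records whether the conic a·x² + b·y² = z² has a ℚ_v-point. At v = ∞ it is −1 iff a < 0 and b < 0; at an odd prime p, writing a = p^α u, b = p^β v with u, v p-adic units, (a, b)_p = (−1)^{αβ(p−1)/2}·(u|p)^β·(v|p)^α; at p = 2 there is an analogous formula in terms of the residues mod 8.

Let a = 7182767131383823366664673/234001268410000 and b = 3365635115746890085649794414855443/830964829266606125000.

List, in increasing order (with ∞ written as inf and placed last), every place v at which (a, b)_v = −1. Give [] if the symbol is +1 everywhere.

[3, 11, 17, 19]

Mod squares: a ≡ 57, b ≡ 374. Check v ∈ {∞, 2, 3, 5, 7, 11, 13, 17, 19, 37, 41, 53}.
v=3: a=3^9·(≡1), b=3^8·(≡2) mod 3; (1|3)=+1, (2|3)=-1; (−1)^{9·8·1}·(+1)^8·(-1)^9 = -1.
v=5: a=5^-4·(≡3), b=5^-6·(≡4) mod 5; (3|5)=-1, (4|5)=+1; (−1)^{-4·-6·2}·(-1)^-6·(+1)^-4 = +1.
v=13: a=13^-2·(≡7), b=13^-4·(≡9) mod 13; (7|13)=-1, (9|13)=+1; (−1)^{-2·-4·6}·(-1)^-4·(+1)^-2 = +1.
v=∞: 57 > 0 and 374 > 0  ⇒  (a,b)_∞ = +1.
v=53: a=53^2·(≡46), b=53^2·(≡45) mod 53; (46|53)=+1, (45|53)=-1; (−1)^{2·2·26}·(+1)^2·(-1)^2 = +1.
v=41: a=41^-4·(≡9), b=41^-6·(≡9) mod 41; (9|41)=+1, (9|41)=+1; (−1)^{-4·-6·20}·(+1)^-6·(+1)^-4 = +1.
v=11: a=11^2·(≡6), b=11^3·(≡1) mod 11; (6|11)=-1, (1|11)=+1; (−1)^{2·3·5}·(-1)^3·(+1)^2 = -1.
v=37: a=37^4·(≡24), b=37^6·(≡36) mod 37; (24|37)=-1, (36|37)=+1; (−1)^{4·6·18}·(-1)^6·(+1)^4 = +1.
v=2: v_2(a)=-4, v_2(b)=-3; units ≡ 1, 3 (mod 8); ε·ε+αω+βω = 0·1+-4·1+-3·0 ≡ 0  ⇒  (a,b)_2 = +1.
v=7: a=7^-2·(≡1), b=7^-2·(≡3) mod 7; (1|7)=+1, (3|7)=-1; (−1)^{-2·-2·3}·(+1)^-2·(-1)^-2 = +1.
v=19: a=19^3·(≡14), b=19^4·(≡13) mod 19; (14|19)=-1, (13|19)=-1; (−1)^{3·4·9}·(-1)^4·(-1)^3 = -1.
v=17: a=17^4·(≡7), b=17^7·(≡11) mod 17; (7|17)=-1, (11|17)=-1; (−1)^{4·7·8}·(-1)^7·(-1)^4 = -1.
Ram(57, 374) = {3, 11, 17, 19}; no ℚ_3-point on the conic.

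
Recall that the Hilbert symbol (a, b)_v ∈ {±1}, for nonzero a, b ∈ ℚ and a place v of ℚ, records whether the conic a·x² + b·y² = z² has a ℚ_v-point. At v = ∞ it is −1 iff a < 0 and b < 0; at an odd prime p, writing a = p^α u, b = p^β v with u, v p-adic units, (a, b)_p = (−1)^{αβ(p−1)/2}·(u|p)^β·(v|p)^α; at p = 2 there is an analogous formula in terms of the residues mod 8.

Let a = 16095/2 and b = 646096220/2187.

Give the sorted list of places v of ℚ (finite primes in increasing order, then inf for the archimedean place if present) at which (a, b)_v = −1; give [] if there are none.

[2, 3, 29, 37]

Mod squares: a ≡ 32190, b ≡ 484572165. Check v ∈ {∞, 2, 3, 5, 7, 11, 17, 23, 29, 37}.
v=17: a=17^0·(≡15), b=17^1·(≡14) mod 17; (15|17)=+1, (14|17)=-1; (−1)^{0·1·8}·(+1)^1·(-1)^0 = +1.
v=29: a=29^1·(≡2), b=29^1·(≡28) mod 29; (2|29)=-1, (28|29)=+1; (−1)^{1·1·14}·(-1)^1·(+1)^1 = -1.
v=7: a=7^0·(≡1), b=7^1·(≡5) mod 7; (1|7)=+1, (5|7)=-1; (−1)^{0·1·3}·(+1)^1·(-1)^0 = +1.
v=5: a=5^1·(≡2), b=5^1·(≡2) mod 5; (2|5)=-1, (2|5)=-1; (−1)^{1·1·2}·(-1)^1·(-1)^1 = +1.
v=37: a=37^1·(≡14), b=37^1·(≡33) mod 37; (14|37)=-1, (33|37)=+1; (−1)^{1·1·18}·(-1)^1·(+1)^1 = -1.
v=11: a=11^0·(≡1), b=11^1·(≡10) mod 11; (1|11)=+1, (10|11)=-1; (−1)^{0·1·5}·(+1)^1·(-1)^0 = +1.
v=∞: 32190 > 0 and 484572165 > 0  ⇒  (a,b)_∞ = +1.
v=2: v_2(a)=-1, v_2(b)=2; units ≡ 7, 5 (mod 8); ε·ε+αω+βω = 1·0+-1·1+2·0 ≡ 1  ⇒  (a,b)_2 = -1.
v=23: a=23^0·(≡9), b=23^1·(≡22) mod 23; (9|23)=+1, (22|23)=-1; (−1)^{0·1·11}·(+1)^1·(-1)^0 = +1.
v=3: a=3^1·(≡2), b=3^-7·(≡2) mod 3; (2|3)=-1, (2|3)=-1; (−1)^{1·-7·1}·(-1)^-7·(-1)^1 = -1.
(32190, 484572165 / ℚ) ramifies at {2, 3, 29, 37}: a division algebra.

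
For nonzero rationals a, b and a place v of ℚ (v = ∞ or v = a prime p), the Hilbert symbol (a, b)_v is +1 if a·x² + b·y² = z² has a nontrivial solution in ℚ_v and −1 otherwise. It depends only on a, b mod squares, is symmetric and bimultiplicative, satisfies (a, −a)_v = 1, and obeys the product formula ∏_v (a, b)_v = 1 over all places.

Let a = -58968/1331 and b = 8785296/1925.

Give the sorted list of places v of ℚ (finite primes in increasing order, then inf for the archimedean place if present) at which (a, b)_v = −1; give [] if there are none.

[2, 7]

Mod squares: a ≡ -2002, b ≡ 77. Check v ∈ {∞, 2, 3, 5, 7, 11, 13, 19}.
v=3: a=3^4·(≡2), b=3^2·(≡2) mod 3; (2|3)=-1, (2|3)=-1; (−1)^{4·2·1}·(-1)^2·(-1)^4 = +1.
v=5: a=5^0·(≡2), b=5^-2·(≡3) mod 5; (2|5)=-1, (3|5)=-1; (−1)^{0·-2·2}·(-1)^-2·(-1)^0 = +1.
v=2: v_2(a)=3, v_2(b)=4; units ≡ 7, 5 (mod 8); ε·ε+αω+βω = 1·0+3·1+4·0 ≡ 1  ⇒  (a,b)_2 = -1.
v=13: a=13^1·(≡8), b=13^2·(≡10) mod 13; (8|13)=-1, (10|13)=+1; (−1)^{1·2·6}·(-1)^2·(+1)^1 = +1.
v=11: a=11^-3·(≡3), b=11^-1·(≡8) mod 11; (3|11)=+1, (8|11)=-1; (−1)^{-3·-1·5}·(+1)^-1·(-1)^-3 = +1.
v=∞: -2002 < 0 and 77 > 0  ⇒  (a,b)_∞ = +1.
v=7: a=7^1·(≡4), b=7^-1·(≡1) mod 7; (4|7)=+1, (1|7)=+1; (−1)^{1·-1·3}·(+1)^-1·(+1)^1 = -1.
v=19: a=19^0·(≡8), b=19^2·(≡9) mod 19; (8|19)=-1, (9|19)=+1; (−1)^{0·2·9}·(-1)^2·(+1)^0 = +1.
|Ram(-2002, 77)| = 2, even; anisotropic at {2, 7}.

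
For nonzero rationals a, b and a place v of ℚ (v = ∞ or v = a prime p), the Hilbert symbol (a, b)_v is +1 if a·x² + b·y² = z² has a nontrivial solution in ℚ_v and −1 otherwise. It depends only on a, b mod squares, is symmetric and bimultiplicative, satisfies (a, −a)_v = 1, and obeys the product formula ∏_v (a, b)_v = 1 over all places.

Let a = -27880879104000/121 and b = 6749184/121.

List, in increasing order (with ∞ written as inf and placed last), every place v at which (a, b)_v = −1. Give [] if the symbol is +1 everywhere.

[2, 17]

Mod squares: a ≡ -2210, b ≡ 39. Check v ∈ {∞, 2, 3, 5, 11, 13, 17}.
v=∞: -2210 < 0 and 39 > 0  ⇒  (a,b)_∞ = +1.
v=11: a=11^-2·(≡1), b=11^-2·(≡2) mod 11; (1|11)=+1, (2|11)=-1; (−1)^{-2·-2·5}·(+1)^-2·(-1)^-2 = +1.
v=17: a=17^1·(≡3), b=17^0·(≡7) mod 17; (3|17)=-1, (7|17)=-1; (−1)^{1·0·8}·(-1)^0·(-1)^1 = -1.
v=13: a=13^3·(≡10), b=13^3·(≡1) mod 13; (10|13)=+1, (1|13)=+1; (−1)^{3·3·6}·(+1)^3·(+1)^3 = +1.
v=5: a=5^3·(≡3), b=5^0·(≡4) mod 5; (3|5)=-1, (4|5)=+1; (−1)^{3·0·2}·(-1)^0·(+1)^3 = +1.
v=2: v_2(a)=13, v_2(b)=10; units ≡ 7, 7 (mod 8); ε·ε+αω+βω = 1·1+13·0+10·0 ≡ 1  ⇒  (a,b)_2 = -1.
v=3: a=3^6·(≡1), b=3^1·(≡1) mod 3; (1|3)=+1, (1|3)=+1; (−1)^{6·1·1}·(+1)^1·(+1)^6 = +1.
|Ram(-2210, 39)| = 2, even; anisotropic at {2, 17}.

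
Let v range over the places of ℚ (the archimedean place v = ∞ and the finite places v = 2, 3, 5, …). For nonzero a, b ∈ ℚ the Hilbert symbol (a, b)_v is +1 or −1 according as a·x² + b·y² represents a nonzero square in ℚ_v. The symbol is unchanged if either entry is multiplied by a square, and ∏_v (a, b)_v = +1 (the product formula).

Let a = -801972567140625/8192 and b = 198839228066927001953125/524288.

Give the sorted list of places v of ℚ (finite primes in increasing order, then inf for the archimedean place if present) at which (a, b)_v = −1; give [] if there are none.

(a, b) ≡ (-1506914, 986) mod (ℚ^×)²; places V = {2, 3, 5, 17, 23, 29, 41, 47, ∞}.
(a,b)_41: α=1, u≡8; β=2, v≡33 (mod 41); (8|41)=+1, (33|41)=+1; sign (−1)^0·+1^2·+1^1 = +1.
(a,b)_17: α=1, u≡4; β=1, v≡5 (mod 17); (4|17)=+1, (5|17)=-1; sign (−1)^0·+1^1·-1^1 = -1.
(a,b)_5: α=6, u≡4; β=12, v≡1 (mod 5); (4|5)=+1, (1|5)=+1; sign (−1)^0·+1^12·+1^6 = +1.
(a,b)_23: α=1, u≡1; β=2, v≡19 (mod 23); (1|23)=+1, (19|23)=-1; sign (−1)^0·+1^2·-1^1 = -1.
(a,b)_3: α=4, u≡1; β=0, v≡2 (mod 3); (1|3)=+1, (2|3)=-1; sign (−1)^0·+1^0·-1^4 = +1.
(a,b)_2: α=-13, β=-19; u≡7, v≡5 (mod 8); ε(u)ε(v)=1·0, αω(v)=-13·1, βω(u)=-19·0; sum ≡ 1  ⇒  -1.
(a,b)_29: α=2, u≡25; β=3, v≡6 (mod 29); (25|29)=+1, (6|29)=+1; sign (−1)^0·+1^3·+1^2 = +1.
(a,b)_47: α=1, u≡33; β=2, v≡41 (mod 47); (33|47)=-1, (41|47)=-1; sign (−1)^0·-1^2·-1^1 = -1.
(a,b)_∞: sgn(-1506914)=−, sgn(986)=+, so +1.
|Ram(-1506914, 986)| = 4, even; anisotropic at {2, 17, 23, 47}.

[2, 17, 23, 47]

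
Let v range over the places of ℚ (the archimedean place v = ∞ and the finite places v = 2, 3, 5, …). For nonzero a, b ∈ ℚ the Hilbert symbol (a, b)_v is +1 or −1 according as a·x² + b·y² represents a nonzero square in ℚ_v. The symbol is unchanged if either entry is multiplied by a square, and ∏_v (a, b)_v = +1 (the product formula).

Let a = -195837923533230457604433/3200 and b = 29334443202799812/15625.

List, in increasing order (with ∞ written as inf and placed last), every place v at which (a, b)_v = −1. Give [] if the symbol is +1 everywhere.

[11, 41]

Mod squares: a ≡ -38786, b ≡ 17. Check v ∈ {∞, 2, 3, 5, 7, 11, 17, 41, 43}.
v=11: a=11^3·(≡3), b=11^2·(≡7) mod 11; (3|11)=+1, (7|11)=-1; (−1)^{3·2·5}·(+1)^2·(-1)^3 = -1.
v=7: a=7^2·(≡1), b=7^2·(≡3) mod 7; (1|7)=+1, (3|7)=-1; (−1)^{2·2·3}·(+1)^2·(-1)^2 = +1.
v=∞: -38786 < 0 and 17 > 0  ⇒  (a,b)_∞ = +1.
v=3: a=3^8·(≡1), b=3^4·(≡2) mod 3; (1|3)=+1, (2|3)=-1; (−1)^{8·4·1}·(+1)^4·(-1)^8 = +1.
v=5: a=5^-2·(≡4), b=5^-6·(≡2) mod 5; (4|5)=+1, (2|5)=-1; (−1)^{-2·-6·2}·(+1)^-6·(-1)^-2 = +1.
v=17: a=17^4·(≡15), b=17^3·(≡1) mod 17; (15|17)=+1, (1|17)=+1; (−1)^{4·3·8}·(+1)^3·(+1)^4 = +1.
v=2: v_2(a)=-7, v_2(b)=2; units ≡ 7, 1 (mod 8); ε·ε+αω+βω = 1·0+-7·0+2·0 ≡ 0  ⇒  (a,b)_2 = +1.
v=43: a=43^3·(≡21), b=43^2·(≡17) mod 43; (21|43)=+1, (17|43)=+1; (−1)^{3·2·21}·(+1)^2·(+1)^3 = +1.
v=41: a=41^3·(≡28), b=41^2·(≡3) mod 41; (28|41)=-1, (3|41)=-1; (−1)^{3·2·20}·(-1)^2·(-1)^3 = -1.
|Ram(-38786, 17)| = 2, even; anisotropic at {11, 41}.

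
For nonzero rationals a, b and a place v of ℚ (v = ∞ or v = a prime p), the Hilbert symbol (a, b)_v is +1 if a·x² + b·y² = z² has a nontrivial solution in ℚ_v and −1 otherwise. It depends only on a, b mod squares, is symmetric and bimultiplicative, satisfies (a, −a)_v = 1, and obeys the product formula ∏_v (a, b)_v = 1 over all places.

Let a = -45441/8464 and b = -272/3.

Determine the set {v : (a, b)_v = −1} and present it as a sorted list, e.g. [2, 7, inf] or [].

Mod squares: a ≡ -561, b ≡ -51. Check v ∈ {∞, 2, 3, 11, 17, 23}.
v=3: a=3^5·(≡2), b=3^-1·(≡1) mod 3; (2|3)=-1, (1|3)=+1; (−1)^{5·-1·1}·(-1)^-1·(+1)^5 = +1.
v=∞: -561 < 0 and -51 < 0  ⇒  (a,b)_∞ = -1.
v=17: a=17^1·(≡2), b=17^1·(≡6) mod 17; (2|17)=+1, (6|17)=-1; (−1)^{1·1·8}·(+1)^1·(-1)^1 = -1.
v=2: v_2(a)=-4, v_2(b)=4; units ≡ 7, 5 (mod 8); ε·ε+αω+βω = 1·0+-4·1+4·0 ≡ 0  ⇒  (a,b)_2 = +1.
v=23: a=23^-2·(≡22), b=23^0·(≡9) mod 23; (22|23)=-1, (9|23)=+1; (−1)^{-2·0·11}·(-1)^0·(+1)^-2 = +1.
v=11: a=11^1·(≡1), b=11^0·(≡1) mod 11; (1|11)=+1, (1|11)=+1; (−1)^{1·0·5}·(+1)^0·(+1)^1 = +1.
|Ram(-561, -51)| = 2, even; anisotropic at {17, ∞}.

[17, inf]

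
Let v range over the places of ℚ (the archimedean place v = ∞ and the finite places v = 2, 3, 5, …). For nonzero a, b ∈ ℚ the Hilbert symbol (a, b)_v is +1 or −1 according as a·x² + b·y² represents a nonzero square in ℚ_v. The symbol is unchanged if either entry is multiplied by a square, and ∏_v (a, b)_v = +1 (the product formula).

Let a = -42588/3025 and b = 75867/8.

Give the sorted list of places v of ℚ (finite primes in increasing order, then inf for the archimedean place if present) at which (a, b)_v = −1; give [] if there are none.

Mod squares: a ≡ -7, b ≡ 1254. Check v ∈ {∞, 2, 3, 5, 7, 11, 13, 19}.
v=5: a=5^-2·(≡2), b=5^0·(≡4) mod 5; (2|5)=-1, (4|5)=+1; (−1)^{-2·0·2}·(-1)^0·(+1)^-2 = +1.
v=11: a=11^-2·(≡5), b=11^3·(≡3) mod 11; (5|11)=+1, (3|11)=+1; (−1)^{-2·3·5}·(+1)^3·(+1)^-2 = +1.
v=13: a=13^2·(≡11), b=13^0·(≡8) mod 13; (11|13)=-1, (8|13)=-1; (−1)^{2·0·6}·(-1)^0·(-1)^2 = +1.
v=2: v_2(a)=2, v_2(b)=-3; units ≡ 1, 3 (mod 8); ε·ε+αω+βω = 0·1+2·1+-3·0 ≡ 0  ⇒  (a,b)_2 = +1.
v=19: a=19^0·(≡12), b=19^1·(≡17) mod 19; (12|19)=-1, (17|19)=+1; (−1)^{0·1·9}·(-1)^1·(+1)^0 = -1.
v=3: a=3^2·(≡2), b=3^1·(≡1) mod 3; (2|3)=-1, (1|3)=+1; (−1)^{2·1·1}·(-1)^1·(+1)^2 = -1.
v=∞: -7 < 0 and 1254 > 0  ⇒  (a,b)_∞ = +1.
v=7: a=7^1·(≡6), b=7^0·(≡1) mod 7; (6|7)=-1, (1|7)=+1; (−1)^{1·0·3}·(-1)^0·(+1)^1 = +1.
|Ram(-7, 1254)| = 2, even; anisotropic at {3, 19}.

[3, 19]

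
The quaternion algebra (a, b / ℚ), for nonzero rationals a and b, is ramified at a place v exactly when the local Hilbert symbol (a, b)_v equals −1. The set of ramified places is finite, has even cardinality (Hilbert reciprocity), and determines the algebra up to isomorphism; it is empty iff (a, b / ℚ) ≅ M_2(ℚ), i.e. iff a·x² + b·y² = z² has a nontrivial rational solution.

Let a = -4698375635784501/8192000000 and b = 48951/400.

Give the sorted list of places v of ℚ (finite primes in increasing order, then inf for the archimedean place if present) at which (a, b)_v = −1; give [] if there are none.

[2, 41]

Mod squares: a ≡ -1435082, b ≡ 111. Check v ∈ {∞, 2, 3, 5, 7, 11, 37, 41, 43}.
v=43: a=43^1·(≡26), b=43^0·(≡41) mod 43; (26|43)=-1, (41|43)=+1; (−1)^{1·0·21}·(-1)^0·(+1)^1 = +1.
v=3: a=3^14·(≡1), b=3^3·(≡1) mod 3; (1|3)=+1, (1|3)=+1; (−1)^{14·3·1}·(+1)^3·(+1)^14 = +1.
v=2: v_2(a)=-19, v_2(b)=-4; units ≡ 3, 7 (mod 8); ε·ε+αω+βω = 1·1+-19·0+-4·1 ≡ 1  ⇒  (a,b)_2 = -1.
v=5: a=5^-6·(≡3), b=5^-2·(≡1) mod 5; (3|5)=-1, (1|5)=+1; (−1)^{-6·-2·2}·(-1)^-2·(+1)^-6 = +1.
v=41: a=41^1·(≡19), b=41^0·(≡29) mod 41; (19|41)=-1, (29|41)=-1; (−1)^{1·0·20}·(-1)^0·(-1)^1 = -1.
v=37: a=37^3·(≡7), b=37^1·(≡33) mod 37; (7|37)=+1, (33|37)=+1; (−1)^{3·1·18}·(+1)^1·(+1)^3 = +1.
v=11: a=11^1·(≡3), b=11^0·(≡3) mod 11; (3|11)=+1, (3|11)=+1; (−1)^{1·0·5}·(+1)^0·(+1)^1 = +1.
v=7: a=7^0·(≡4), b=7^2·(≡5) mod 7; (4|7)=+1, (5|7)=-1; (−1)^{0·2·3}·(+1)^2·(-1)^0 = +1.
v=∞: -1435082 < 0 and 111 > 0  ⇒  (a,b)_∞ = +1.
|Ram(-1435082, 111)| = 2, even; anisotropic at {2, 41}.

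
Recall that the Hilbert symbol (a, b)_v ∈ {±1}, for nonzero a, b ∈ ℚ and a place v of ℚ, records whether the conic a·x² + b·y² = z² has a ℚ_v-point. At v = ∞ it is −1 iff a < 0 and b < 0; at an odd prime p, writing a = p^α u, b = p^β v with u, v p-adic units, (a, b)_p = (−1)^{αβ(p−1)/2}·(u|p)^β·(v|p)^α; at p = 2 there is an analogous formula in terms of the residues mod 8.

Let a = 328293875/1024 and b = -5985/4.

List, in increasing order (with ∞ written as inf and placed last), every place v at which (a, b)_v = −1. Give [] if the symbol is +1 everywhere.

[2, 5, 13, 31]

Mod squares: a ≡ 267995, b ≡ -665. Check v ∈ {∞, 2, 3, 5, 7, 13, 19, 31}.
v=5: a=5^3·(≡4), b=5^1·(≡2) mod 5; (4|5)=+1, (2|5)=-1; (−1)^{3·1·2}·(+1)^1·(-1)^3 = -1.
v=7: a=7^3·(≡4), b=7^1·(≡5) mod 7; (4|7)=+1, (5|7)=-1; (−1)^{3·1·3}·(+1)^1·(-1)^3 = +1.
v=2: v_2(a)=-10, v_2(b)=-2; units ≡ 3, 7 (mod 8); ε·ε+αω+βω = 1·1+-10·0+-2·1 ≡ 1  ⇒  (a,b)_2 = -1.
v=∞: 267995 > 0 and -665 < 0  ⇒  (a,b)_∞ = +1.
v=13: a=13^1·(≡3), b=13^0·(≡2) mod 13; (3|13)=+1, (2|13)=-1; (−1)^{1·0·6}·(+1)^0·(-1)^1 = -1.
v=31: a=31^1·(≡29), b=31^0·(≡15) mod 31; (29|31)=-1, (15|31)=-1; (−1)^{1·0·15}·(-1)^0·(-1)^1 = -1.
v=19: a=19^1·(≡16), b=19^1·(≡2) mod 19; (16|19)=+1, (2|19)=-1; (−1)^{1·1·9}·(+1)^1·(-1)^1 = +1.
v=3: a=3^0·(≡2), b=3^2·(≡1) mod 3; (2|3)=-1, (1|3)=+1; (−1)^{0·2·1}·(-1)^2·(+1)^0 = +1.
Ram(267995, -665) = {2, 5, 13, 31}; no ℚ_2-point on the conic.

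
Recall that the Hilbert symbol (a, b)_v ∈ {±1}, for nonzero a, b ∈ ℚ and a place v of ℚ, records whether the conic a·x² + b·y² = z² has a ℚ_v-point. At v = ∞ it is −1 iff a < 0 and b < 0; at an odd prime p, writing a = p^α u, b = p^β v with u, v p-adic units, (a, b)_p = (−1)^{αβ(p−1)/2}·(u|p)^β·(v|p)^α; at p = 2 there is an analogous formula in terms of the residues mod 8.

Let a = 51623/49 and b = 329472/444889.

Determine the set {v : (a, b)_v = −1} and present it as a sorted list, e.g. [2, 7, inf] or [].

(a, b) ≡ (143, 143) mod (ℚ^×)²; places V = {2, 3, 7, 11, 13, 19, 23, 29, ∞}.
(a,b)_7: α=-2, u≡5; β=0, v≡6 (mod 7); (5|7)=-1, (6|7)=-1; sign (−1)^0·-1^0·-1^-2 = +1.
(a,b)_29: α=0, u≡19; β=-2, v≡17 (mod 29); (19|29)=-1, (17|29)=-1; sign (−1)^0·-1^-2·-1^0 = +1.
(a,b)_11: α=1, u≡8; β=1, v≡2 (mod 11); (8|11)=-1, (2|11)=-1; sign (−1)^1·-1^1·-1^1 = -1.
(a,b)_∞: sgn(143)=+, sgn(143)=+, so +1.
(a,b)_13: α=1, u≡11; β=1, v≡11 (mod 13); (11|13)=-1, (11|13)=-1; sign (−1)^0·-1^1·-1^1 = +1.
(a,b)_19: α=2, u≡13; β=0, v≡3 (mod 19); (13|19)=-1, (3|19)=-1; sign (−1)^0·-1^0·-1^2 = +1.
(a,b)_23: α=0, u≡19; β=-2, v≡21 (mod 23); (19|23)=-1, (21|23)=-1; sign (−1)^0·-1^-2·-1^0 = +1.
(a,b)_2: α=0, β=8; u≡7, v≡7 (mod 8); ε(u)ε(v)=1·1, αω(v)=0·0, βω(u)=8·0; sum ≡ 1  ⇒  -1.
(a,b)_3: α=0, u≡2; β=2, v≡2 (mod 3); (2|3)=-1, (2|3)=-1; sign (−1)^0·-1^2·-1^0 = +1.
Ram(143, 143) = {2, 11}; no ℚ_2-point on the conic.

[2, 11]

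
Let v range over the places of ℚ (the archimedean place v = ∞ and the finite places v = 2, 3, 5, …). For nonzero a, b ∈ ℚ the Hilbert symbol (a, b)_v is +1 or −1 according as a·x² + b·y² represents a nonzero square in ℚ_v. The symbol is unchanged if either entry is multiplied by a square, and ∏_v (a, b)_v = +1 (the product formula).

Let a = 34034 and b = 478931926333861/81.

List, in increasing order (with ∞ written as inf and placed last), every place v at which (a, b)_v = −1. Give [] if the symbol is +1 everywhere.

[2, 11]

(a, b) ≡ (34034, 1309) mod (ℚ^×)²; places V = {2, 3, 7, 11, 13, 17, 23, ∞}.
(a,b)_23: α=0, u≡17; β=2, v≡14 (mod 23); (17|23)=-1, (14|23)=-1; sign (−1)^0·-1^2·-1^0 = +1.
(a,b)_13: α=1, u≡5; β=2, v≡12 (mod 13); (5|13)=-1, (12|13)=+1; sign (−1)^0·-1^2·+1^1 = +1.
(a,b)_17: α=1, u≡13; β=5, v≡8 (mod 17); (13|17)=+1, (8|17)=+1; sign (−1)^0·+1^5·+1^1 = +1.
(a,b)_2: α=1, β=0; u≡1, v≡5 (mod 8); ε(u)ε(v)=0·0, αω(v)=1·1, βω(u)=0·0; sum ≡ 1  ⇒  -1.
(a,b)_11: α=1, u≡3; β=1, v≡9 (mod 11); (3|11)=+1, (9|11)=+1; sign (−1)^1·+1^1·+1^1 = -1.
(a,b)_7: α=1, u≡4; β=3, v≡6 (mod 7); (4|7)=+1, (6|7)=-1; sign (−1)^1·+1^3·-1^1 = +1.
(a,b)_3: α=0, u≡2; β=-4, v≡1 (mod 3); (2|3)=-1, (1|3)=+1; sign (−1)^0·-1^-4·+1^0 = +1.
(a,b)_∞: sgn(34034)=+, sgn(1309)=+, so +1.
Ram(34034, 1309) = {2, 11}; no ℚ_2-point on the conic.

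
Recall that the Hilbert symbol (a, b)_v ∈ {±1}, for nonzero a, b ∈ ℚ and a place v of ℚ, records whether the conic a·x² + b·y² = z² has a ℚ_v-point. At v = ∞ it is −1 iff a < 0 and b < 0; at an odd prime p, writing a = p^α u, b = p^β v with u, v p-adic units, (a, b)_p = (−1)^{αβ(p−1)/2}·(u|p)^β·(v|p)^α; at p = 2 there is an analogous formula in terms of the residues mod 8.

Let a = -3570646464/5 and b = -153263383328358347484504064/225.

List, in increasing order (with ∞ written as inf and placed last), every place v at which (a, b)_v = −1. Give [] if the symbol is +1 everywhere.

[2, 11, 43, inf]

Mod squares: a ≡ -632555, b ≡ -2404468066. Check v ∈ {∞, 2, 3, 5, 7, 11, 13, 17, 31, 43, 53}.
v=2: v_2(a)=6, v_2(b)=13; units ≡ 5, 7 (mod 8); ε·ε+αω+βω = 0·1+6·0+13·1 ≡ 1  ⇒  (a,b)_2 = -1.
v=43: a=43^0·(≡27), b=43^1·(≡2) mod 43; (27|43)=-1, (2|43)=-1; (−1)^{0·1·21}·(-1)^1·(-1)^0 = -1.
v=31: a=31^1·(≡6), b=31^3·(≡4) mod 31; (6|31)=-1, (4|31)=+1; (−1)^{1·3·15}·(-1)^3·(+1)^1 = +1.
v=11: a=11^1·(≡9), b=11^1·(≡3) mod 11; (9|11)=+1, (3|11)=+1; (−1)^{1·1·5}·(+1)^1·(+1)^1 = -1.
v=53: a=53^1·(≡10), b=53^3·(≡25) mod 53; (10|53)=+1, (25|53)=+1; (−1)^{1·3·26}·(+1)^3·(+1)^1 = +1.
v=∞: -632555 < 0 and -2404468066 < 0  ⇒  (a,b)_∞ = -1.
v=17: a=17^0·(≡16), b=17^1·(≡11) mod 17; (16|17)=+1, (11|17)=-1; (−1)^{0·1·8}·(+1)^1·(-1)^0 = +1.
v=3: a=3^2·(≡1), b=3^-2·(≡2) mod 3; (1|3)=+1, (2|3)=-1; (−1)^{2·-2·1}·(+1)^-2·(-1)^2 = +1.
v=7: a=7^3·(≡6), b=7^9·(≡4) mod 7; (6|7)=-1, (4|7)=+1; (−1)^{3·9·3}·(-1)^9·(+1)^3 = +1.
v=13: a=13^0·(≡1), b=13^1·(≡10) mod 13; (1|13)=+1, (10|13)=+1; (−1)^{0·1·6}·(+1)^1·(+1)^0 = +1.
v=5: a=5^-1·(≡1), b=5^-2·(≡4) mod 5; (1|5)=+1, (4|5)=+1; (−1)^{-1·-2·2}·(+1)^-2·(+1)^-1 = +1.
(-632555, -2404468066 / ℚ) ramifies at {2, 11, 43, ∞}: a division algebra.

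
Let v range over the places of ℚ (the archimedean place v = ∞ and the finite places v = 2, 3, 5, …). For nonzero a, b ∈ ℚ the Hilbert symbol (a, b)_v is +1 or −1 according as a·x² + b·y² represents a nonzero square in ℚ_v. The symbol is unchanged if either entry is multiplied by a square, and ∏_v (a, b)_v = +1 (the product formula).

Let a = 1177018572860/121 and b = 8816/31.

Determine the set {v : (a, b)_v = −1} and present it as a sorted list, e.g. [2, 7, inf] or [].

(a, b) ≡ (5735, 17081) mod (ℚ^×)²; places V = {2, 5, 11, 13, 19, 29, 31, 37, ∞}.
(a,b)_31: α=1, u≡26; β=-1, v≡12 (mod 31); (26|31)=-1, (12|31)=-1; sign (−1)^1·-1^-1·-1^1 = -1.
(a,b)_19: α=2, u≡9; β=1, v≡7 (mod 19); (9|19)=+1, (7|19)=+1; sign (−1)^0·+1^1·+1^2 = +1.
(a,b)_2: α=2, β=4; u≡7, v≡1 (mod 8); ε(u)ε(v)=1·0, αω(v)=2·0, βω(u)=4·0; sum ≡ 0  ⇒  +1.
(a,b)_5: α=1, u≡2; β=0, v≡1 (mod 5); (2|5)=-1, (1|5)=+1; sign (−1)^0·-1^0·+1^1 = +1.
(a,b)_13: α=2, u≡11; β=0, v≡3 (mod 13); (11|13)=-1, (3|13)=+1; sign (−1)^0·-1^0·+1^2 = +1.
(a,b)_11: α=-2, u≡9; β=0, v≡3 (mod 11); (9|11)=+1, (3|11)=+1; sign (−1)^0·+1^0·+1^-2 = +1.
(a,b)_37: α=1, u≡1; β=0, v≡23 (mod 37); (1|37)=+1, (23|37)=-1; sign (−1)^0·+1^0·-1^1 = -1.
(a,b)_∞: sgn(5735)=+, sgn(17081)=+, so +1.
(a,b)_29: α=2, u≡16; β=1, v≡7 (mod 29); (16|29)=+1, (7|29)=+1; sign (−1)^0·+1^1·+1^2 = +1.
(5735, 17081 / ℚ) ramifies at {31, 37}: a division algebra.

[31, 37]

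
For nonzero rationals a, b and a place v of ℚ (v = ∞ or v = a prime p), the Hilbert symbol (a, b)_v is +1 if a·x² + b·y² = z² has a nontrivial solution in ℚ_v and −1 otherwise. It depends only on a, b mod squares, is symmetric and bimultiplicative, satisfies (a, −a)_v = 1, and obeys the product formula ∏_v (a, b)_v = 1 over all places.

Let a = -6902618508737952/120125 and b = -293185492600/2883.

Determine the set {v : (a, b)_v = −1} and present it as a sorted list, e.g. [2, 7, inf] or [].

[3, 5, 7, inf]

Mod squares: a ≡ -7410, b ≡ -8778. Check v ∈ {∞, 2, 3, 5, 7, 11, 13, 19, 31}.
v=7: a=7^6·(≡6), b=7^3·(≡6) mod 7; (6|7)=-1, (6|7)=-1; (−1)^{6·3·3}·(-1)^3·(-1)^6 = -1.
v=∞: -7410 < 0 and -8778 < 0  ⇒  (a,b)_∞ = -1.
v=13: a=13^3·(≡5), b=13^2·(≡3) mod 13; (5|13)=-1, (3|13)=+1; (−1)^{3·2·6}·(-1)^2·(+1)^3 = +1.
v=31: a=31^-2·(≡24), b=31^-2·(≡26) mod 31; (24|31)=-1, (26|31)=-1; (−1)^{-2·-2·15}·(-1)^-2·(-1)^-2 = +1.
v=5: a=5^-3·(≡3), b=5^2·(≡2) mod 5; (3|5)=-1, (2|5)=-1; (−1)^{-3·2·2}·(-1)^2·(-1)^-3 = -1.
v=11: a=11^4·(≡4), b=11^3·(≡4) mod 11; (4|11)=+1, (4|11)=+1; (−1)^{4·3·5}·(+1)^3·(+1)^4 = +1.
v=2: v_2(a)=5, v_2(b)=3; units ≡ 7, 3 (mod 8); ε·ε+αω+βω = 1·1+5·1+3·0 ≡ 0  ⇒  (a,b)_2 = +1.
v=3: a=3^1·(≡2), b=3^-1·(≡2) mod 3; (2|3)=-1, (2|3)=-1; (−1)^{1·-1·1}·(-1)^-1·(-1)^1 = -1.
v=19: a=19^1·(≡11), b=19^1·(≡15) mod 19; (11|19)=+1, (15|19)=-1; (−1)^{1·1·9}·(+1)^1·(-1)^1 = +1.
|Ram(-7410, -8778)| = 4, even; anisotropic at {3, 5, 7, ∞}.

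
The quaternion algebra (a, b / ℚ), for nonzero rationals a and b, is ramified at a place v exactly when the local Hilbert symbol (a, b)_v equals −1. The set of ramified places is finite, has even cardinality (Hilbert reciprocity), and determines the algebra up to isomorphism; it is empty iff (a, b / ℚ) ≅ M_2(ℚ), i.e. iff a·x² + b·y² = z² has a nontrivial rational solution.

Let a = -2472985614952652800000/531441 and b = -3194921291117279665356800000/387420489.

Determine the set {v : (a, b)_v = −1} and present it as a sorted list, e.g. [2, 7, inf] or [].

(a, b) ≡ (-4255, -6545) mod (ℚ^×)²; places V = {2, 3, 5, 7, 11, 13, 17, 23, 37, ∞}.
(a,b)_37: α=1, u≡16; β=2, v≡26 (mod 37); (16|37)=+1, (26|37)=+1; sign (−1)^0·+1^2·+1^1 = +1.
(a,b)_17: α=2, u≡11; β=3, v≡12 (mod 17); (11|17)=-1, (12|17)=-1; sign (−1)^0·-1^3·-1^2 = -1.
(a,b)_11: α=2, u≡10; β=3, v≡6 (mod 11); (10|11)=-1, (6|11)=-1; sign (−1)^0·-1^3·-1^2 = -1.
(a,b)_3: α=-12, u≡2; β=-18, v≡1 (mod 3); (2|3)=-1, (1|3)=+1; sign (−1)^0·-1^-18·+1^-12 = +1.
(a,b)_23: α=1, u≡21; β=2, v≡11 (mod 23); (21|23)=-1, (11|23)=-1; sign (−1)^0·-1^2·-1^1 = -1.
(a,b)_5: α=5, u≡4; β=5, v≡1 (mod 5); (4|5)=+1, (1|5)=+1; sign (−1)^0·+1^5·+1^5 = +1.
(a,b)_2: α=16, β=18; u≡1, v≡7 (mod 8); ε(u)ε(v)=0·1, αω(v)=16·0, βω(u)=18·0; sum ≡ 0  ⇒  +1.
(a,b)_13: α=2, u≡4; β=0, v≡8 (mod 13); (4|13)=+1, (8|13)=-1; sign (−1)^0·+1^0·-1^2 = +1.
(a,b)_∞: sgn(-4255)=−, sgn(-6545)=−, so -1.
(a,b)_7: α=4, u≡2; β=7, v≡6 (mod 7); (2|7)=+1, (6|7)=-1; sign (−1)^0·+1^7·-1^4 = +1.
Ram(-4255, -6545) = {11, 17, 23, ∞}; no ℚ_11-point on the conic.

[11, 17, 23, inf]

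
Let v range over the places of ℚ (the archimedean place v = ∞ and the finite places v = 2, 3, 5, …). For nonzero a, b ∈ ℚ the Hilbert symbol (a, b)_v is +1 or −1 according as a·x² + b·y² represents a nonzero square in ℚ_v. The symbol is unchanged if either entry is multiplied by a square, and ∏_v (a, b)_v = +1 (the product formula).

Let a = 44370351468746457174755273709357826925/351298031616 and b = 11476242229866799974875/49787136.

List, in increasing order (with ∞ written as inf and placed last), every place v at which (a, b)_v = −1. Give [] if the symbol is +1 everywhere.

Mod squares: a ≡ 3994133, b ≡ 54395. Check v ∈ {∞, 2, 3, 5, 7, 11, 13, 17, 23, 29, 31, 43, 53}.
v=5: a=5^2·(≡2), b=5^3·(≡4) mod 5; (2|5)=-1, (4|5)=+1; (−1)^{2·3·2}·(-1)^3·(+1)^2 = -1.
v=11: a=11^5·(≡9), b=11^3·(≡8) mod 11; (9|11)=+1, (8|11)=-1; (−1)^{5·3·5}·(+1)^3·(-1)^5 = +1.
v=23: a=23^6·(≡7), b=23^3·(≡19) mod 23; (7|23)=-1, (19|23)=-1; (−1)^{6·3·11}·(-1)^3·(-1)^6 = -1.
v=7: a=7^-6·(≡6), b=7^-4·(≡3) mod 7; (6|7)=-1, (3|7)=-1; (−1)^{-6·-4·3}·(-1)^-4·(-1)^-6 = +1.
v=31: a=31^3·(≡28), b=31^2·(≡15) mod 31; (28|31)=+1, (15|31)=-1; (−1)^{3·2·15}·(+1)^2·(-1)^3 = -1.
v=∞: 3994133 > 0 and 54395 > 0  ⇒  (a,b)_∞ = +1.
v=43: a=43^2·(≡4), b=43^1·(≡8) mod 43; (4|43)=+1, (8|43)=-1; (−1)^{2·1·21}·(+1)^1·(-1)^2 = +1.
v=13: a=13^3·(≡9), b=13^2·(≡10) mod 13; (9|13)=+1, (10|13)=+1; (−1)^{3·2·6}·(+1)^2·(+1)^3 = +1.
v=29: a=29^2·(≡19), b=29^0·(≡9) mod 29; (19|29)=-1, (9|29)=+1; (−1)^{2·0·14}·(-1)^0·(+1)^2 = +1.
v=53: a=53^3·(≡45), b=53^2·(≡46) mod 53; (45|53)=-1, (46|53)=+1; (−1)^{3·2·26}·(-1)^2·(+1)^3 = +1.
v=2: v_2(a)=-12, v_2(b)=-8; units ≡ 5, 3 (mod 8); ε·ε+αω+βω = 0·1+-12·1+-8·1 ≡ 0  ⇒  (a,b)_2 = +1.
v=17: a=17^3·(≡15), b=17^2·(≡14) mod 17; (15|17)=+1, (14|17)=-1; (−1)^{3·2·8}·(+1)^2·(-1)^3 = -1.
v=3: a=3^-6·(≡2), b=3^-4·(≡2) mod 3; (2|3)=-1, (2|3)=-1; (−1)^{-6·-4·1}·(-1)^-4·(-1)^-6 = +1.
Ram(3994133, 54395) = {5, 17, 23, 31}; no ℚ_5-point on the conic.

[5, 17, 23, 31]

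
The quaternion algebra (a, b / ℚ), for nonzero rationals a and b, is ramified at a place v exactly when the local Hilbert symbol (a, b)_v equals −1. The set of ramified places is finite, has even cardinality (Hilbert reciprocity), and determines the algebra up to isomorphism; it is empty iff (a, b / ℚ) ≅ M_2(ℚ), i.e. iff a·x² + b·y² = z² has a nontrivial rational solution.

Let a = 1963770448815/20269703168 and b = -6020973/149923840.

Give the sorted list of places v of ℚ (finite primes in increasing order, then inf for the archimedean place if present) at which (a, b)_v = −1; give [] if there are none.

Mod squares: a ≡ 430, b ≡ -15170. Check v ∈ {∞, 2, 3, 5, 7, 11, 13, 37, 41, 43}.
v=11: a=11^-4·(≡1), b=11^-4·(≡2) mod 11; (1|11)=+1, (2|11)=-1; (−1)^{-4·-4·5}·(+1)^-4·(-1)^-4 = +1.
v=7: a=7^2·(≡3), b=7^2·(≡5) mod 7; (3|7)=-1, (5|7)=-1; (−1)^{2·2·3}·(-1)^2·(-1)^2 = +1.
v=3: a=3^4·(≡1), b=3^4·(≡1) mod 3; (1|3)=+1, (1|3)=+1; (−1)^{4·4·1}·(+1)^4·(+1)^4 = +1.
v=13: a=13^-2·(≡1), b=13^0·(≡3) mod 13; (1|13)=+1, (3|13)=+1; (−1)^{-2·0·6}·(+1)^0·(+1)^-2 = +1.
v=43: a=43^1·(≡10), b=43^0·(≡9) mod 43; (10|43)=+1, (9|43)=+1; (−1)^{1·0·21}·(+1)^0·(+1)^1 = +1.
v=37: a=37^2·(≡22), b=37^1·(≡28) mod 37; (22|37)=-1, (28|37)=+1; (−1)^{2·1·18}·(-1)^1·(+1)^2 = -1.
v=41: a=41^2·(≡8), b=41^1·(≡9) mod 41; (8|41)=+1, (9|41)=+1; (−1)^{2·1·20}·(+1)^1·(+1)^2 = +1.
v=∞: 430 > 0 and -15170 < 0  ⇒  (a,b)_∞ = +1.
v=2: v_2(a)=-13, v_2(b)=-11; units ≡ 7, 7 (mod 8); ε·ε+αω+βω = 1·1+-13·0+-11·0 ≡ 1  ⇒  (a,b)_2 = -1.
v=5: a=5^1·(≡1), b=5^-1·(≡4) mod 5; (1|5)=+1, (4|5)=+1; (−1)^{1·-1·2}·(+1)^-1·(+1)^1 = +1.
|Ram(430, -15170)| = 2, even; anisotropic at {2, 37}.

[2, 37]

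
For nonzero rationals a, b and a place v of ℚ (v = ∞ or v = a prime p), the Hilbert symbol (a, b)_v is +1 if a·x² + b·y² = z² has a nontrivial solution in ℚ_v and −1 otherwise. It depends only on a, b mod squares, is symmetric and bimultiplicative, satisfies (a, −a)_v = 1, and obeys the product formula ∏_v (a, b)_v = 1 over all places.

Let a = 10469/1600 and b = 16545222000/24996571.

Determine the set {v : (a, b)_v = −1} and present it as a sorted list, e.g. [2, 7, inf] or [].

Mod squares: a ≡ 29, b ≡ 9702445. Check v ∈ {∞, 2, 3, 5, 19, 29, 31, 37, 41, 47, 53}.
v=37: a=37^0·(≡8), b=37^-2·(≡25) mod 37; (8|37)=-1, (25|37)=+1; (−1)^{0·-2·18}·(-1)^-2·(+1)^0 = +1.
v=2: v_2(a)=-6, v_2(b)=4; units ≡ 5, 5 (mod 8); ε·ε+αω+βω = 0·0+-6·1+4·1 ≡ 0  ⇒  (a,b)_2 = +1.
v=3: a=3^0·(≡2), b=3^4·(≡1) mod 3; (2|3)=-1, (1|3)=+1; (−1)^{0·4·1}·(-1)^4·(+1)^0 = +1.
v=5: a=5^-2·(≡1), b=5^3·(≡1) mod 5; (1|5)=+1, (1|5)=+1; (−1)^{-2·3·2}·(+1)^3·(+1)^-2 = +1.
v=29: a=29^1·(≡20), b=29^0·(≡27) mod 29; (20|29)=+1, (27|29)=-1; (−1)^{1·0·14}·(+1)^0·(-1)^1 = -1.
v=31: a=31^0·(≡24), b=31^-2·(≡11) mod 31; (24|31)=-1, (11|31)=-1; (−1)^{0·-2·15}·(-1)^-2·(-1)^0 = +1.
v=19: a=19^2·(≡12), b=19^-1·(≡5) mod 19; (12|19)=-1, (5|19)=+1; (−1)^{2·-1·9}·(-1)^-1·(+1)^2 = -1.
v=47: a=47^0·(≡41), b=47^1·(≡33) mod 47; (41|47)=-1, (33|47)=-1; (−1)^{0·1·23}·(-1)^1·(-1)^0 = -1.
v=∞: 29 > 0 and 9702445 > 0  ⇒  (a,b)_∞ = +1.
v=41: a=41^0·(≡14), b=41^1·(≡19) mod 41; (14|41)=-1, (19|41)=-1; (−1)^{0·1·20}·(-1)^1·(-1)^0 = -1.
v=53: a=53^0·(≡24), b=53^1·(≡18) mod 53; (24|53)=+1, (18|53)=-1; (−1)^{0·1·26}·(+1)^1·(-1)^0 = +1.
Ram(29, 9702445) = {19, 29, 41, 47}; no ℚ_19-point on the conic.

[19, 29, 41, 47]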